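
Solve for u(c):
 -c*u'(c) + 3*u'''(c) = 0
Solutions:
 u(c) = C1 + Integral(C2*airyai(3^(2/3)*c/3) + C3*airybi(3^(2/3)*c/3), c)


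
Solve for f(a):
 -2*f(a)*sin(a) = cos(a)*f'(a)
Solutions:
 f(a) = C1*cos(a)^2


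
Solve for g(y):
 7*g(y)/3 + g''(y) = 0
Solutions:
 g(y) = C1*sin(sqrt(21)*y/3) + C2*cos(sqrt(21)*y/3)


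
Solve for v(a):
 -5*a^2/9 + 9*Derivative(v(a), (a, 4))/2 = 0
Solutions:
 v(a) = C1 + C2*a + C3*a^2 + C4*a^3 + a^6/2916


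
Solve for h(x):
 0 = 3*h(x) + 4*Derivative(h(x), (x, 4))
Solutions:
 h(x) = (C1*sin(3^(1/4)*x/2) + C2*cos(3^(1/4)*x/2))*exp(-3^(1/4)*x/2) + (C3*sin(3^(1/4)*x/2) + C4*cos(3^(1/4)*x/2))*exp(3^(1/4)*x/2)


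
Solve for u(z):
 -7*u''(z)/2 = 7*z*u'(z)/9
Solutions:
 u(z) = C1 + C2*erf(z/3)


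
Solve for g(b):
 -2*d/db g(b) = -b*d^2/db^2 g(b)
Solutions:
 g(b) = C1 + C2*b^3


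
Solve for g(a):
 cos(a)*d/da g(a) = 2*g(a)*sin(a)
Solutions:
 g(a) = C1/cos(a)^2


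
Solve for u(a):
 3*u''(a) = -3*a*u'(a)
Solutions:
 u(a) = C1 + C2*erf(sqrt(2)*a/2)


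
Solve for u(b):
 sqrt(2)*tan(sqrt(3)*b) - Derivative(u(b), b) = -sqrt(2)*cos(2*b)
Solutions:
 u(b) = C1 - sqrt(6)*log(cos(sqrt(3)*b))/3 + sqrt(2)*sin(2*b)/2


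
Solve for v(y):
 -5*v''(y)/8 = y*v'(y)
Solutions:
 v(y) = C1 + C2*erf(2*sqrt(5)*y/5)


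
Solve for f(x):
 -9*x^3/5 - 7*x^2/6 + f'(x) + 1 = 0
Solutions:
 f(x) = C1 + 9*x^4/20 + 7*x^3/18 - x


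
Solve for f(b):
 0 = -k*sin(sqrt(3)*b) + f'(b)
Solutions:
 f(b) = C1 - sqrt(3)*k*cos(sqrt(3)*b)/3


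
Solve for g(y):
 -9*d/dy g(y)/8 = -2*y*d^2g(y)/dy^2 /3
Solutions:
 g(y) = C1 + C2*y^(43/16)


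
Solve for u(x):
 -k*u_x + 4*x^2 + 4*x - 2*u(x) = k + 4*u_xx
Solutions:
 u(x) = C1*exp(x*(-k + sqrt(k^2 - 32))/8) + C2*exp(-x*(k + sqrt(k^2 - 32))/8) + k^2 - 2*k*x - 3*k/2 + 2*x^2 + 2*x - 8


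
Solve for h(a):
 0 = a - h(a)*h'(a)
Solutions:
 h(a) = -sqrt(C1 + a^2)
 h(a) = sqrt(C1 + a^2)


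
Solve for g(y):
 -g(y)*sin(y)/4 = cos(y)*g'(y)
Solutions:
 g(y) = C1*cos(y)^(1/4)


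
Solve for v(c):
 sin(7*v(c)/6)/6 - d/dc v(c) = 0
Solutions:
 -c/6 + 3*log(cos(7*v(c)/6) - 1)/7 - 3*log(cos(7*v(c)/6) + 1)/7 = C1


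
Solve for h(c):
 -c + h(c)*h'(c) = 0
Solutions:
 h(c) = -sqrt(C1 + c^2)
 h(c) = sqrt(C1 + c^2)


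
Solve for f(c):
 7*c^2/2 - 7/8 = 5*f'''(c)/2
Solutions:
 f(c) = C1 + C2*c + C3*c^2 + 7*c^5/300 - 7*c^3/120


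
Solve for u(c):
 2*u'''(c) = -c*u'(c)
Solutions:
 u(c) = C1 + Integral(C2*airyai(-2^(2/3)*c/2) + C3*airybi(-2^(2/3)*c/2), c)


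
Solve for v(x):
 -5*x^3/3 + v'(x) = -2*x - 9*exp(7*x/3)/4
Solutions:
 v(x) = C1 + 5*x^4/12 - x^2 - 27*exp(7*x/3)/28


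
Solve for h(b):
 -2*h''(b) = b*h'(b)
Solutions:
 h(b) = C1 + C2*erf(b/2)


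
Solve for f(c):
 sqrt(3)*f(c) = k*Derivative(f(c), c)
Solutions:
 f(c) = C1*exp(sqrt(3)*c/k)


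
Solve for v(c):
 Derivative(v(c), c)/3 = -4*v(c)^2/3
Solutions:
 v(c) = 1/(C1 + 4*c)


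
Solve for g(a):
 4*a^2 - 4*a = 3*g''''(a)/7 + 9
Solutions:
 g(a) = C1 + C2*a + C3*a^2 + C4*a^3 + 7*a^6/270 - 7*a^5/90 - 7*a^4/8


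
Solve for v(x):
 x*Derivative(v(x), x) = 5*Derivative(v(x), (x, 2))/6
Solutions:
 v(x) = C1 + C2*erfi(sqrt(15)*x/5)


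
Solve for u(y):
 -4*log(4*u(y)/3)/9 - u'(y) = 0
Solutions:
 9*Integral(1/(log(_y) - log(3) + 2*log(2)), (_y, u(y)))/4 = C1 - y


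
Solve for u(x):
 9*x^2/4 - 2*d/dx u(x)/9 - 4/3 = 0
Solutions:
 u(x) = C1 + 27*x^3/8 - 6*x


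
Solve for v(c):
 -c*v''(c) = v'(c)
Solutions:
 v(c) = C1 + C2*log(c)


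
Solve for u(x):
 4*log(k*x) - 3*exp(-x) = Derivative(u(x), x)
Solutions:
 u(x) = C1 + 4*x*log(k*x) - 4*x + 3*exp(-x)


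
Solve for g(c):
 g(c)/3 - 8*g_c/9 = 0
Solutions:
 g(c) = C1*exp(3*c/8)


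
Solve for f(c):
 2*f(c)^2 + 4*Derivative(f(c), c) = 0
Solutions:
 f(c) = 2/(C1 + c)


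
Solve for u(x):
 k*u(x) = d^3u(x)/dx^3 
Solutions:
 u(x) = C1*exp(k^(1/3)*x) + C2*exp(k^(1/3)*x*(-1 + sqrt(3)*I)/2) + C3*exp(-k^(1/3)*x*(1 + sqrt(3)*I)/2)


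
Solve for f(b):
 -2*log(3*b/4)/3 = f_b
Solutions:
 f(b) = C1 - 2*b*log(b)/3 - 2*b*log(3)/3 + 2*b/3 + 4*b*log(2)/3


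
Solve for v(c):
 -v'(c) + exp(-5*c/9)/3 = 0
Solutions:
 v(c) = C1 - 3*exp(-5*c/9)/5


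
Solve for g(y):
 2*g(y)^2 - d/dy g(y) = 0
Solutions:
 g(y) = -1/(C1 + 2*y)


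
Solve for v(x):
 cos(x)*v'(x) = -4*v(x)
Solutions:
 v(x) = C1*(sin(x)^2 - 2*sin(x) + 1)/(sin(x)^2 + 2*sin(x) + 1)


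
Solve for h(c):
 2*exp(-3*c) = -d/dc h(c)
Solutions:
 h(c) = C1 + 2*exp(-3*c)/3


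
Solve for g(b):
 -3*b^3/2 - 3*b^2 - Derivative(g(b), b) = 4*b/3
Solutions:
 g(b) = C1 - 3*b^4/8 - b^3 - 2*b^2/3


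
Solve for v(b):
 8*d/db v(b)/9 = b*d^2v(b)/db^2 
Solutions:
 v(b) = C1 + C2*b^(17/9)


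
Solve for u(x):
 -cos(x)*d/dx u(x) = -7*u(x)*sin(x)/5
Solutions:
 u(x) = C1/cos(x)^(7/5)


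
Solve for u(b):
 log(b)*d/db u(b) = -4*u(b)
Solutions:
 u(b) = C1*exp(-4*li(b))


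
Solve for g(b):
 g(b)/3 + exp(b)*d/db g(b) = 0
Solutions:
 g(b) = C1*exp(exp(-b)/3)


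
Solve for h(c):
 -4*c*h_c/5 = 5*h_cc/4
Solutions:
 h(c) = C1 + C2*erf(2*sqrt(2)*c/5)


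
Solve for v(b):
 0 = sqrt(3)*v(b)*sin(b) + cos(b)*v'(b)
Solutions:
 v(b) = C1*cos(b)^(sqrt(3))


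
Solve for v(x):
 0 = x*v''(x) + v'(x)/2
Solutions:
 v(x) = C1 + C2*sqrt(x)


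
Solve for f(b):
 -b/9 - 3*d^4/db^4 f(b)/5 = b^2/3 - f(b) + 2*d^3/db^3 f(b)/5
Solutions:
 f(b) = C1*exp(b*(-10 - 10^(1/3) + 2*10^(2/3))/18)*sin(10^(1/3)*sqrt(3)*b*(1 + 2*10^(1/3))/18) + C2*exp(b*(-10 - 10^(1/3) + 2*10^(2/3))/18)*cos(10^(1/3)*sqrt(3)*b*(1 + 2*10^(1/3))/18) + C3*exp(b) + C4*exp(b*(-2*10^(2/3) - 5 + 10^(1/3))/9) + b^2/3 + b/9


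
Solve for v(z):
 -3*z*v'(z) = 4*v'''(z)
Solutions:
 v(z) = C1 + Integral(C2*airyai(-6^(1/3)*z/2) + C3*airybi(-6^(1/3)*z/2), z)


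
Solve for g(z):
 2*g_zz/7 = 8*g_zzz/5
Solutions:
 g(z) = C1 + C2*z + C3*exp(5*z/28)


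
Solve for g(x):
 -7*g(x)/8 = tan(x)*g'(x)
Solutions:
 g(x) = C1/sin(x)^(7/8)


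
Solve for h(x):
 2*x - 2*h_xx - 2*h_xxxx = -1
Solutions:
 h(x) = C1 + C2*x + C3*sin(x) + C4*cos(x) + x^3/6 + x^2/4


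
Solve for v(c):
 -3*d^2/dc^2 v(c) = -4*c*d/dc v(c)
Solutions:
 v(c) = C1 + C2*erfi(sqrt(6)*c/3)


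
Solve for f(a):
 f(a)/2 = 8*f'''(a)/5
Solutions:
 f(a) = C3*exp(2^(2/3)*5^(1/3)*a/4) + (C1*sin(2^(2/3)*sqrt(3)*5^(1/3)*a/8) + C2*cos(2^(2/3)*sqrt(3)*5^(1/3)*a/8))*exp(-2^(2/3)*5^(1/3)*a/8)


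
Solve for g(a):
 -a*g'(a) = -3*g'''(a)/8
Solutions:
 g(a) = C1 + Integral(C2*airyai(2*3^(2/3)*a/3) + C3*airybi(2*3^(2/3)*a/3), a)


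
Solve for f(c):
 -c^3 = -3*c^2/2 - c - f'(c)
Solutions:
 f(c) = C1 + c^4/4 - c^3/2 - c^2/2


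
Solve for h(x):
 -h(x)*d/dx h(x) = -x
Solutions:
 h(x) = -sqrt(C1 + x^2)
 h(x) = sqrt(C1 + x^2)


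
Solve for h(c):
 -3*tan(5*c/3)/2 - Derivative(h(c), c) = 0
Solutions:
 h(c) = C1 + 9*log(cos(5*c/3))/10


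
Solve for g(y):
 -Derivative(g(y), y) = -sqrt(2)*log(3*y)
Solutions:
 g(y) = C1 + sqrt(2)*y*log(y) - sqrt(2)*y + sqrt(2)*y*log(3)


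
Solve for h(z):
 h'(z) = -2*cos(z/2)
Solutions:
 h(z) = C1 - 4*sin(z/2)


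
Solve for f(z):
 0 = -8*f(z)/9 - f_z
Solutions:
 f(z) = C1*exp(-8*z/9)


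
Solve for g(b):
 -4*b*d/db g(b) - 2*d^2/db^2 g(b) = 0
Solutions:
 g(b) = C1 + C2*erf(b)


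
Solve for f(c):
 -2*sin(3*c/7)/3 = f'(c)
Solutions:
 f(c) = C1 + 14*cos(3*c/7)/9


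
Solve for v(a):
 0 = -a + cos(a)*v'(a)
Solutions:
 v(a) = C1 + Integral(a/cos(a), a)


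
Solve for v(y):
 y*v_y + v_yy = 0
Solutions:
 v(y) = C1 + C2*erf(sqrt(2)*y/2)


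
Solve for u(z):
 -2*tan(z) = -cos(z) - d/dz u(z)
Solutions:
 u(z) = C1 - 2*log(cos(z)) - sin(z)


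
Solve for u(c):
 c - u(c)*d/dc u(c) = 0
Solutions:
 u(c) = -sqrt(C1 + c^2)
 u(c) = sqrt(C1 + c^2)


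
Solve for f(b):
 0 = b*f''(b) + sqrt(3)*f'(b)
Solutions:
 f(b) = C1 + C2*b^(1 - sqrt(3))


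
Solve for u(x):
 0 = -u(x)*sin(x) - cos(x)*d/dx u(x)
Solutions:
 u(x) = C1*cos(x)


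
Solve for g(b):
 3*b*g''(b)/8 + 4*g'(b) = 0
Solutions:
 g(b) = C1 + C2/b^(29/3)


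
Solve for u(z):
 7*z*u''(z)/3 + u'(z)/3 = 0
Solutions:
 u(z) = C1 + C2*z^(6/7)


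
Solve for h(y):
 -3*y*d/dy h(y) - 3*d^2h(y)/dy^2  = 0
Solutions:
 h(y) = C1 + C2*erf(sqrt(2)*y/2)


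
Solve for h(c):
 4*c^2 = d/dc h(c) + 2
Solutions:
 h(c) = C1 + 4*c^3/3 - 2*c


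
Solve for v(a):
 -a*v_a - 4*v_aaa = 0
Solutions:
 v(a) = C1 + Integral(C2*airyai(-2^(1/3)*a/2) + C3*airybi(-2^(1/3)*a/2), a)


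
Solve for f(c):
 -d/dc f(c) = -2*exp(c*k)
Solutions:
 f(c) = C1 + 2*exp(c*k)/k


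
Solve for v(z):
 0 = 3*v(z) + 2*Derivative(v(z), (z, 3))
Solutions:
 v(z) = C3*exp(-2^(2/3)*3^(1/3)*z/2) + (C1*sin(2^(2/3)*3^(5/6)*z/4) + C2*cos(2^(2/3)*3^(5/6)*z/4))*exp(2^(2/3)*3^(1/3)*z/4)


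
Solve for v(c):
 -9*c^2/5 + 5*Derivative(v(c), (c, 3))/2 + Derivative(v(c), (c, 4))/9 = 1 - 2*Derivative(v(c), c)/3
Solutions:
 v(c) = C1 + C2*exp(c*(-30 + 75*3^(2/3)/(4*sqrt(1129) + 1133)^(1/3) + 3^(1/3)*(4*sqrt(1129) + 1133)^(1/3))/4)*sin(3^(1/6)*c*(-3^(2/3)*(4*sqrt(1129) + 1133)^(1/3) + 225/(4*sqrt(1129) + 1133)^(1/3))/4) + C3*exp(c*(-30 + 75*3^(2/3)/(4*sqrt(1129) + 1133)^(1/3) + 3^(1/3)*(4*sqrt(1129) + 1133)^(1/3))/4)*cos(3^(1/6)*c*(-3^(2/3)*(4*sqrt(1129) + 1133)^(1/3) + 225/(4*sqrt(1129) + 1133)^(1/3))/4) + C4*exp(-c*(75*3^(2/3)/(4*sqrt(1129) + 1133)^(1/3) + 15 + 3^(1/3)*(4*sqrt(1129) + 1133)^(1/3))/2) + 9*c^3/10 - 75*c/4


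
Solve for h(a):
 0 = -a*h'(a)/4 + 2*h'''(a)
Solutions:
 h(a) = C1 + Integral(C2*airyai(a/2) + C3*airybi(a/2), a)


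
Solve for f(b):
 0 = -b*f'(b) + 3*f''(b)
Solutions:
 f(b) = C1 + C2*erfi(sqrt(6)*b/6)


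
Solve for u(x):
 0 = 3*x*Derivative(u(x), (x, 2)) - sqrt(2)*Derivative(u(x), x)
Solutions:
 u(x) = C1 + C2*x^(sqrt(2)/3 + 1)


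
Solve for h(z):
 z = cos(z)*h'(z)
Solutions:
 h(z) = C1 + Integral(z/cos(z), z)


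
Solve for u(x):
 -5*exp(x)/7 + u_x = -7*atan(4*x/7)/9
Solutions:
 u(x) = C1 - 7*x*atan(4*x/7)/9 + 5*exp(x)/7 + 49*log(16*x^2 + 49)/72


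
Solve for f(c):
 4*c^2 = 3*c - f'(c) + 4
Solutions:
 f(c) = C1 - 4*c^3/3 + 3*c^2/2 + 4*c


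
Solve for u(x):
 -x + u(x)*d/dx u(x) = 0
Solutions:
 u(x) = -sqrt(C1 + x^2)
 u(x) = sqrt(C1 + x^2)


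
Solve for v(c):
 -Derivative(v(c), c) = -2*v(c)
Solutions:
 v(c) = C1*exp(2*c)


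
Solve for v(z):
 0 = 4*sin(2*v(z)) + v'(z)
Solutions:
 v(z) = pi - acos((-C1 - exp(16*z))/(C1 - exp(16*z)))/2
 v(z) = acos((-C1 - exp(16*z))/(C1 - exp(16*z)))/2


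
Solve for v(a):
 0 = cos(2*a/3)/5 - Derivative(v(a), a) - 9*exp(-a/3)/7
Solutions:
 v(a) = C1 + 3*sin(2*a/3)/10 + 27*exp(-a/3)/7


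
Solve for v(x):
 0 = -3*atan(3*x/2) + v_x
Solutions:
 v(x) = C1 + 3*x*atan(3*x/2) - log(9*x^2 + 4)


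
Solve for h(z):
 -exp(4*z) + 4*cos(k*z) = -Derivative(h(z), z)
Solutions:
 h(z) = C1 + exp(4*z)/4 - 4*sin(k*z)/k


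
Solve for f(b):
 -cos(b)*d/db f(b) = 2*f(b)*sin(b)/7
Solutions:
 f(b) = C1*cos(b)^(2/7)


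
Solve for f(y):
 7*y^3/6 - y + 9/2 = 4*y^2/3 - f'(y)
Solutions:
 f(y) = C1 - 7*y^4/24 + 4*y^3/9 + y^2/2 - 9*y/2


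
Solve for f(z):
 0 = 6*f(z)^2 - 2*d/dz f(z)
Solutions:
 f(z) = -1/(C1 + 3*z)


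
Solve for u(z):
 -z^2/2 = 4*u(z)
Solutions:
 u(z) = -z^2/8


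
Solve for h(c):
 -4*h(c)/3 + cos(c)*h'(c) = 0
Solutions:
 h(c) = C1*(sin(c) + 1)^(2/3)/(sin(c) - 1)^(2/3)


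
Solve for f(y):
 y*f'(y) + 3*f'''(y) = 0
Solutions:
 f(y) = C1 + Integral(C2*airyai(-3^(2/3)*y/3) + C3*airybi(-3^(2/3)*y/3), y)


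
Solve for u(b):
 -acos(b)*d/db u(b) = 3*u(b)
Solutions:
 u(b) = C1*exp(-3*Integral(1/acos(b), b))


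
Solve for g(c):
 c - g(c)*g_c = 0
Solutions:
 g(c) = -sqrt(C1 + c^2)
 g(c) = sqrt(C1 + c^2)


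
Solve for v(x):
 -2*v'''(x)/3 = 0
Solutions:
 v(x) = C1 + C2*x + C3*x^2


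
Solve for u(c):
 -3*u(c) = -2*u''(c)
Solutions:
 u(c) = C1*exp(-sqrt(6)*c/2) + C2*exp(sqrt(6)*c/2)


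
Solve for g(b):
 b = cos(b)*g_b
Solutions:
 g(b) = C1 + Integral(b/cos(b), b)


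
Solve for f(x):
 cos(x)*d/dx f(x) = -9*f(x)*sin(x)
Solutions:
 f(x) = C1*cos(x)^9


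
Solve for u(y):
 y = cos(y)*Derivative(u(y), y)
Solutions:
 u(y) = C1 + Integral(y/cos(y), y)


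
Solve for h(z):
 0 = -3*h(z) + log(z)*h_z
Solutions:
 h(z) = C1*exp(3*li(z))


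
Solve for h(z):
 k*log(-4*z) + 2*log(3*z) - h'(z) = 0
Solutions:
 h(z) = C1 + z*(k + 2)*log(z) + z*(-k + 2*k*log(2) + I*pi*k - 2 + 2*log(3))


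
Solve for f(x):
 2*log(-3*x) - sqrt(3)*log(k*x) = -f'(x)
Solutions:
 f(x) = C1 + x*(sqrt(3)*log(-k) - 2*log(3) - sqrt(3) + 2) - x*(2 - sqrt(3))*log(-x)


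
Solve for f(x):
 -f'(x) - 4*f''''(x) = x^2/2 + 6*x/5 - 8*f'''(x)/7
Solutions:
 f(x) = C1 + C2*exp(x*(16/(21*sqrt(191793) + 9197)^(1/3) + 8 + (21*sqrt(191793) + 9197)^(1/3))/84)*sin(sqrt(3)*x*(-(21*sqrt(191793) + 9197)^(1/3) + 16/(21*sqrt(191793) + 9197)^(1/3))/84) + C3*exp(x*(16/(21*sqrt(191793) + 9197)^(1/3) + 8 + (21*sqrt(191793) + 9197)^(1/3))/84)*cos(sqrt(3)*x*(-(21*sqrt(191793) + 9197)^(1/3) + 16/(21*sqrt(191793) + 9197)^(1/3))/84) + C4*exp(x*(-(21*sqrt(191793) + 9197)^(1/3) - 16/(21*sqrt(191793) + 9197)^(1/3) + 4)/42) - x^3/6 - 3*x^2/5 - 8*x/7


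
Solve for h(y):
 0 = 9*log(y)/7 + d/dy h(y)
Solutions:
 h(y) = C1 - 9*y*log(y)/7 + 9*y/7


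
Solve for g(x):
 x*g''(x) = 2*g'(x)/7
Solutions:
 g(x) = C1 + C2*x^(9/7)


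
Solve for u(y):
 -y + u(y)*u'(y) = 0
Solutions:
 u(y) = -sqrt(C1 + y^2)
 u(y) = sqrt(C1 + y^2)


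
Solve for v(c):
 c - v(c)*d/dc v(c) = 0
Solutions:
 v(c) = -sqrt(C1 + c^2)
 v(c) = sqrt(C1 + c^2)


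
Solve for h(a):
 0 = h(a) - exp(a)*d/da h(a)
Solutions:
 h(a) = C1*exp(-exp(-a))


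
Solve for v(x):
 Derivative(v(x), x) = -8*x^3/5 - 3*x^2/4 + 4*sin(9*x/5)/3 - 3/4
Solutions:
 v(x) = C1 - 2*x^4/5 - x^3/4 - 3*x/4 - 20*cos(9*x/5)/27


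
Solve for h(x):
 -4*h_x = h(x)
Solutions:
 h(x) = C1*exp(-x/4)


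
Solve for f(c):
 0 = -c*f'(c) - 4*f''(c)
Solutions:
 f(c) = C1 + C2*erf(sqrt(2)*c/4)


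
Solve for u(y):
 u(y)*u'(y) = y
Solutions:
 u(y) = -sqrt(C1 + y^2)
 u(y) = sqrt(C1 + y^2)


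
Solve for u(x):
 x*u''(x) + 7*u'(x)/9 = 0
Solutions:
 u(x) = C1 + C2*x^(2/9)


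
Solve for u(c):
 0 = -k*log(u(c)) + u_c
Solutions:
 li(u(c)) = C1 + c*k


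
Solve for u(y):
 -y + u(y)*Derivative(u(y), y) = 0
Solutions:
 u(y) = -sqrt(C1 + y^2)
 u(y) = sqrt(C1 + y^2)


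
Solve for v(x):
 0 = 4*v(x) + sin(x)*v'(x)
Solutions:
 v(x) = C1*(cos(x)^2 + 2*cos(x) + 1)/(cos(x)^2 - 2*cos(x) + 1)


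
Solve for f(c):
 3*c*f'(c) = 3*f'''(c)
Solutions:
 f(c) = C1 + Integral(C2*airyai(c) + C3*airybi(c), c)


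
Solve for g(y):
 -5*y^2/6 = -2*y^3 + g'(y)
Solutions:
 g(y) = C1 + y^4/2 - 5*y^3/18


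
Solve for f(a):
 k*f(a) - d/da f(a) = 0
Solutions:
 f(a) = C1*exp(a*k)


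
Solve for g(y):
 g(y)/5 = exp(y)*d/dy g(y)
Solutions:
 g(y) = C1*exp(-exp(-y)/5)


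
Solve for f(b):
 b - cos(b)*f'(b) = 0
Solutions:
 f(b) = C1 + Integral(b/cos(b), b)


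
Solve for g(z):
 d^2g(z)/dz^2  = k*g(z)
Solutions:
 g(z) = C1*exp(-sqrt(k)*z) + C2*exp(sqrt(k)*z)


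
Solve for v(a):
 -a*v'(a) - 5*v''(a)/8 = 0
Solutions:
 v(a) = C1 + C2*erf(2*sqrt(5)*a/5)


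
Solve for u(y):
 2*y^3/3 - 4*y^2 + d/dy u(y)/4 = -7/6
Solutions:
 u(y) = C1 - 2*y^4/3 + 16*y^3/3 - 14*y/3


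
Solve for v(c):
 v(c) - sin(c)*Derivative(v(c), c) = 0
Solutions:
 v(c) = C1*sqrt(cos(c) - 1)/sqrt(cos(c) + 1)


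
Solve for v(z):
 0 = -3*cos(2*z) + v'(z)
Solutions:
 v(z) = C1 + 3*sin(2*z)/2


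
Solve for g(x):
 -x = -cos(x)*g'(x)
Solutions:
 g(x) = C1 + Integral(x/cos(x), x)


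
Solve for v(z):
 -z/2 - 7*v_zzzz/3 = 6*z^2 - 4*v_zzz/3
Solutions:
 v(z) = C1 + C2*z + C3*z^2 + C4*exp(4*z/7) + 3*z^5/40 + 43*z^4/64 + 301*z^3/64


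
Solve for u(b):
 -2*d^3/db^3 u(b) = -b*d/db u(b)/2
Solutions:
 u(b) = C1 + Integral(C2*airyai(2^(1/3)*b/2) + C3*airybi(2^(1/3)*b/2), b)


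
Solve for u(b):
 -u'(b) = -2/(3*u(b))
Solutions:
 u(b) = -sqrt(C1 + 12*b)/3
 u(b) = sqrt(C1 + 12*b)/3


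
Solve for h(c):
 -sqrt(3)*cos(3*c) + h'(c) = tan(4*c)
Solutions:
 h(c) = C1 - log(cos(4*c))/4 + sqrt(3)*sin(3*c)/3


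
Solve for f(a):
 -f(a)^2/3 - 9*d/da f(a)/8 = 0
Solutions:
 f(a) = 27/(C1 + 8*a)


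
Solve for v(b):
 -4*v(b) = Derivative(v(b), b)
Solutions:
 v(b) = C1*exp(-4*b)


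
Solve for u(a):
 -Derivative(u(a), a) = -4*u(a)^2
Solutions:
 u(a) = -1/(C1 + 4*a)


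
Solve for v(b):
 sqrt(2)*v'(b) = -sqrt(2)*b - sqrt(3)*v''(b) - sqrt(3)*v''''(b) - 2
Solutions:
 v(b) = C1 + C2*exp(2^(1/6)*sqrt(3)*b*(-2/(3 + sqrt(11))^(1/3) + 2^(2/3)*(3 + sqrt(11))^(1/3))/12)*sin(2^(1/6)*b*(2/(3 + sqrt(11))^(1/3) + 2^(2/3)*(3 + sqrt(11))^(1/3))/4) + C3*exp(2^(1/6)*sqrt(3)*b*(-2/(3 + sqrt(11))^(1/3) + 2^(2/3)*(3 + sqrt(11))^(1/3))/12)*cos(2^(1/6)*b*(2/(3 + sqrt(11))^(1/3) + 2^(2/3)*(3 + sqrt(11))^(1/3))/4) + C4*exp(-2^(1/6)*sqrt(3)*b*(-2/(3 + sqrt(11))^(1/3) + 2^(2/3)*(3 + sqrt(11))^(1/3))/6) - b^2/2 - sqrt(2)*b + sqrt(6)*b/2


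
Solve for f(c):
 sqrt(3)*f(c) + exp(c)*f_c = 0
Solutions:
 f(c) = C1*exp(sqrt(3)*exp(-c))


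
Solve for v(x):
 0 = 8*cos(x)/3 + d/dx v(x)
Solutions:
 v(x) = C1 - 8*sin(x)/3


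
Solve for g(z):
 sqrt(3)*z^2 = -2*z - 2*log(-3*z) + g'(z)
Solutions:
 g(z) = C1 + sqrt(3)*z^3/3 + z^2 + 2*z*log(-z) + 2*z*(-1 + log(3))


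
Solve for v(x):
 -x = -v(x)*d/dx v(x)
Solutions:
 v(x) = -sqrt(C1 + x^2)
 v(x) = sqrt(C1 + x^2)


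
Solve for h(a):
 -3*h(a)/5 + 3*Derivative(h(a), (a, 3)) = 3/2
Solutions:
 h(a) = C3*exp(5^(2/3)*a/5) + (C1*sin(sqrt(3)*5^(2/3)*a/10) + C2*cos(sqrt(3)*5^(2/3)*a/10))*exp(-5^(2/3)*a/10) - 5/2


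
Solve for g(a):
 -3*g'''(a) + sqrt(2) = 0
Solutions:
 g(a) = C1 + C2*a + C3*a^2 + sqrt(2)*a^3/18


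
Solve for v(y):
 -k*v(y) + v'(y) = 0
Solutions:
 v(y) = C1*exp(k*y)


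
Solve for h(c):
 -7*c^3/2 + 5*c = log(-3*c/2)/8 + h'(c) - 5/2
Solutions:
 h(c) = C1 - 7*c^4/8 + 5*c^2/2 - c*log(-c)/8 + c*(-log(3) + log(2) + 21)/8


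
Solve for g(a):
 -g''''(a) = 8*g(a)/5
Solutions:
 g(a) = (C1*sin(2^(1/4)*5^(3/4)*a/5) + C2*cos(2^(1/4)*5^(3/4)*a/5))*exp(-2^(1/4)*5^(3/4)*a/5) + (C3*sin(2^(1/4)*5^(3/4)*a/5) + C4*cos(2^(1/4)*5^(3/4)*a/5))*exp(2^(1/4)*5^(3/4)*a/5)


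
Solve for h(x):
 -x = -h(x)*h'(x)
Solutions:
 h(x) = -sqrt(C1 + x^2)
 h(x) = sqrt(C1 + x^2)


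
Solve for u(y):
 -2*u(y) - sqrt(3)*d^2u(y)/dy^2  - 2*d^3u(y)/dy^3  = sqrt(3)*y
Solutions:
 u(y) = C1*exp(y*(-2*sqrt(3) + 3^(2/3)/(sqrt(3) + 36 + sqrt(-3 + (sqrt(3) + 36)^2))^(1/3) + 3^(1/3)*(sqrt(3) + 36 + sqrt(-3 + (sqrt(3) + 36)^2))^(1/3))/12)*sin(sqrt(3)*y*(-(3*sqrt(3) + 108 + 4*sqrt(-27/16 + (3*sqrt(3)/4 + 27)^2))^(1/3) + 3/(3*sqrt(3) + 108 + 4*sqrt(-27/16 + (3*sqrt(3)/4 + 27)^2))^(1/3))/12) + C2*exp(y*(-2*sqrt(3) + 3^(2/3)/(sqrt(3) + 36 + sqrt(-3 + (sqrt(3) + 36)^2))^(1/3) + 3^(1/3)*(sqrt(3) + 36 + sqrt(-3 + (sqrt(3) + 36)^2))^(1/3))/12)*cos(sqrt(3)*y*(-(3*sqrt(3) + 108 + 4*sqrt(-27/16 + (3*sqrt(3)/4 + 27)^2))^(1/3) + 3/(3*sqrt(3) + 108 + 4*sqrt(-27/16 + (3*sqrt(3)/4 + 27)^2))^(1/3))/12) + C3*exp(-y*(3^(2/3)/(sqrt(3) + 36 + sqrt(-3 + (sqrt(3) + 36)^2))^(1/3) + sqrt(3) + 3^(1/3)*(sqrt(3) + 36 + sqrt(-3 + (sqrt(3) + 36)^2))^(1/3))/6) - sqrt(3)*y/2


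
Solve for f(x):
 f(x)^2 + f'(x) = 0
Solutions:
 f(x) = 1/(C1 + x)


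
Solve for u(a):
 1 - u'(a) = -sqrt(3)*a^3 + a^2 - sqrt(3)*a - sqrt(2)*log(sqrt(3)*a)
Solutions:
 u(a) = C1 + sqrt(3)*a^4/4 - a^3/3 + sqrt(3)*a^2/2 + sqrt(2)*a*log(a) - sqrt(2)*a + sqrt(2)*a*log(3)/2 + a


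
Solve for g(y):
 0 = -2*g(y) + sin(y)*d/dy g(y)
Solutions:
 g(y) = C1*(cos(y) - 1)/(cos(y) + 1)


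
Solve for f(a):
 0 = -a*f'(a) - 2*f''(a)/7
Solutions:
 f(a) = C1 + C2*erf(sqrt(7)*a/2)


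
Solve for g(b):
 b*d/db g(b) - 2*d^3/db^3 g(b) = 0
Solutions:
 g(b) = C1 + Integral(C2*airyai(2^(2/3)*b/2) + C3*airybi(2^(2/3)*b/2), b)


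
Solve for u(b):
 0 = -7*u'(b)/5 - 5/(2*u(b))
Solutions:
 u(b) = -sqrt(C1 - 175*b)/7
 u(b) = sqrt(C1 - 175*b)/7


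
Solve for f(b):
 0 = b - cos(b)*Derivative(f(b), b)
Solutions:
 f(b) = C1 + Integral(b/cos(b), b)


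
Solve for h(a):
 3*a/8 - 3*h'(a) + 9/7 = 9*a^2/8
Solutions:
 h(a) = C1 - a^3/8 + a^2/16 + 3*a/7


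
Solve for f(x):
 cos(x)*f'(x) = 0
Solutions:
 f(x) = C1


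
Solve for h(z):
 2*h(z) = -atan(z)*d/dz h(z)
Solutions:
 h(z) = C1*exp(-2*Integral(1/atan(z), z))


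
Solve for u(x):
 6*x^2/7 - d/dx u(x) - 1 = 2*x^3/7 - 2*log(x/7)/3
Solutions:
 u(x) = C1 - x^4/14 + 2*x^3/7 + 2*x*log(x)/3 - 5*x/3 - 2*x*log(7)/3


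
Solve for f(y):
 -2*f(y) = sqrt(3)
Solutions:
 f(y) = -sqrt(3)/2


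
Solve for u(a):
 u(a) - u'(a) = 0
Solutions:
 u(a) = C1*exp(a)


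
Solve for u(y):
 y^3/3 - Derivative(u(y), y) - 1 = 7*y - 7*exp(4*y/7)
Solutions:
 u(y) = C1 + y^4/12 - 7*y^2/2 - y + 49*exp(4*y/7)/4


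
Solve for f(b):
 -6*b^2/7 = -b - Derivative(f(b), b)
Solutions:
 f(b) = C1 + 2*b^3/7 - b^2/2


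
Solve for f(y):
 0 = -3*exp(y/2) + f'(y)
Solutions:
 f(y) = C1 + 6*exp(y/2)


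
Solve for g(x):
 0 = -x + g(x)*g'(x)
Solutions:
 g(x) = -sqrt(C1 + x^2)
 g(x) = sqrt(C1 + x^2)


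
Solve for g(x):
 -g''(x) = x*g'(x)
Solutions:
 g(x) = C1 + C2*erf(sqrt(2)*x/2)


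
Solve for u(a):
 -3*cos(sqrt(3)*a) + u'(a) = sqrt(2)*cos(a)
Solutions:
 u(a) = C1 + sqrt(2)*sin(a) + sqrt(3)*sin(sqrt(3)*a)


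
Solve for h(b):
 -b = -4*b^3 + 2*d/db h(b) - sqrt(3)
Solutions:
 h(b) = C1 + b^4/2 - b^2/4 + sqrt(3)*b/2


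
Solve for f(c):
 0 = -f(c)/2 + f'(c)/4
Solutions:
 f(c) = C1*exp(2*c)


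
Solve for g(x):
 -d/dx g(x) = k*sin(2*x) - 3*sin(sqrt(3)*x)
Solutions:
 g(x) = C1 + k*cos(2*x)/2 - sqrt(3)*cos(sqrt(3)*x)


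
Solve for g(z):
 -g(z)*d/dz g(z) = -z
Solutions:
 g(z) = -sqrt(C1 + z^2)
 g(z) = sqrt(C1 + z^2)


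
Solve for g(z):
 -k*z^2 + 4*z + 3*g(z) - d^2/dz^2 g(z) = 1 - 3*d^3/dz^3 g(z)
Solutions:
 g(z) = C1*exp(z*(2*2^(1/3)/(135*sqrt(29) + 727)^(1/3) + 4 + 2^(2/3)*(135*sqrt(29) + 727)^(1/3))/36)*sin(2^(1/3)*sqrt(3)*z*(-2^(1/3)*(135*sqrt(29) + 727)^(1/3) + 2/(135*sqrt(29) + 727)^(1/3))/36) + C2*exp(z*(2*2^(1/3)/(135*sqrt(29) + 727)^(1/3) + 4 + 2^(2/3)*(135*sqrt(29) + 727)^(1/3))/36)*cos(2^(1/3)*sqrt(3)*z*(-2^(1/3)*(135*sqrt(29) + 727)^(1/3) + 2/(135*sqrt(29) + 727)^(1/3))/36) + C3*exp(z*(-2^(2/3)*(135*sqrt(29) + 727)^(1/3) - 2*2^(1/3)/(135*sqrt(29) + 727)^(1/3) + 2)/18) + k*z^2/3 + 2*k/9 - 4*z/3 + 1/3


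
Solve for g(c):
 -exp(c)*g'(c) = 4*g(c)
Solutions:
 g(c) = C1*exp(4*exp(-c))


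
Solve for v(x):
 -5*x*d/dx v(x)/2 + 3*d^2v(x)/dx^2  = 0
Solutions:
 v(x) = C1 + C2*erfi(sqrt(15)*x/6)


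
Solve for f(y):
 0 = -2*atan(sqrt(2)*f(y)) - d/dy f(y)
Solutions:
 Integral(1/atan(sqrt(2)*_y), (_y, f(y))) = C1 - 2*y


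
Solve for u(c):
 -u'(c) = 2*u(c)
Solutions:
 u(c) = C1*exp(-2*c)


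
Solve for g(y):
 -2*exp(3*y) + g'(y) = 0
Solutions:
 g(y) = C1 + 2*exp(3*y)/3


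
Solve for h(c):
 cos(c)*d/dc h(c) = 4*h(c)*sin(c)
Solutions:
 h(c) = C1/cos(c)^4


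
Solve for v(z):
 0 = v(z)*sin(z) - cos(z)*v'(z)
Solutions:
 v(z) = C1/cos(z)


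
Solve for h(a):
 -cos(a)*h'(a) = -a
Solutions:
 h(a) = C1 + Integral(a/cos(a), a)


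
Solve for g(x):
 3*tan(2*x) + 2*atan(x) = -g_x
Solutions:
 g(x) = C1 - 2*x*atan(x) + log(x^2 + 1) + 3*log(cos(2*x))/2


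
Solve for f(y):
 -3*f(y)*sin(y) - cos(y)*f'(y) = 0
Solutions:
 f(y) = C1*cos(y)^3


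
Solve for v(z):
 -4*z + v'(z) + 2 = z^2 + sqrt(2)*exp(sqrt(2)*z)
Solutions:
 v(z) = C1 + z^3/3 + 2*z^2 - 2*z + exp(sqrt(2)*z)


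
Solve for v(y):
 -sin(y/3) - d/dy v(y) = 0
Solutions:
 v(y) = C1 + 3*cos(y/3)


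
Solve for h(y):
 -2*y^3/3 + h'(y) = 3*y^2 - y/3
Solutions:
 h(y) = C1 + y^4/6 + y^3 - y^2/6


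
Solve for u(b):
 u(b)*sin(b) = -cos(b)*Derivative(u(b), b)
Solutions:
 u(b) = C1*cos(b)


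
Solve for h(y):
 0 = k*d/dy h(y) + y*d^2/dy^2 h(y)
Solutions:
 h(y) = C1 + y^(1 - re(k))*(C2*sin(log(y)*Abs(im(k))) + C3*cos(log(y)*im(k)))


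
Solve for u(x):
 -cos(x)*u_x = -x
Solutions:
 u(x) = C1 + Integral(x/cos(x), x)


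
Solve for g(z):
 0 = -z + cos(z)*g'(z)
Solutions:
 g(z) = C1 + Integral(z/cos(z), z)


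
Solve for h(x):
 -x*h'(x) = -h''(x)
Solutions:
 h(x) = C1 + C2*erfi(sqrt(2)*x/2)


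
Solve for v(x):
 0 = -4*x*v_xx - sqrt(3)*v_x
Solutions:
 v(x) = C1 + C2*x^(1 - sqrt(3)/4)


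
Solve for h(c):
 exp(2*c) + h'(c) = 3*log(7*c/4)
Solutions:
 h(c) = C1 + 3*c*log(c) + 3*c*(-2*log(2) - 1 + log(7)) - exp(2*c)/2


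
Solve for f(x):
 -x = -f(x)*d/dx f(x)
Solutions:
 f(x) = -sqrt(C1 + x^2)
 f(x) = sqrt(C1 + x^2)


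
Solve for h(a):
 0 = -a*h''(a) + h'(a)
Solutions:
 h(a) = C1 + C2*a^2


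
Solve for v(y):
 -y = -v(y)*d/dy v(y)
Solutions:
 v(y) = -sqrt(C1 + y^2)
 v(y) = sqrt(C1 + y^2)


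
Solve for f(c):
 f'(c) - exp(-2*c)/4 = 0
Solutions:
 f(c) = C1 - exp(-2*c)/8


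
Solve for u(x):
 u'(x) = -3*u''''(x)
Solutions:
 u(x) = C1 + C4*exp(-3^(2/3)*x/3) + (C2*sin(3^(1/6)*x/2) + C3*cos(3^(1/6)*x/2))*exp(3^(2/3)*x/6)


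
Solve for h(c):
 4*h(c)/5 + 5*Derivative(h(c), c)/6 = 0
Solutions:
 h(c) = C1*exp(-24*c/25)


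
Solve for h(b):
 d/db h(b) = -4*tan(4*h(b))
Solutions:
 h(b) = -asin(C1*exp(-16*b))/4 + pi/4
 h(b) = asin(C1*exp(-16*b))/4


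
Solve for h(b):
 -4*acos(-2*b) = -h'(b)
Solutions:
 h(b) = C1 + 4*b*acos(-2*b) + 2*sqrt(1 - 4*b^2)


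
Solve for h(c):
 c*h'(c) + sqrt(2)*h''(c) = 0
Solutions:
 h(c) = C1 + C2*erf(2^(1/4)*c/2)


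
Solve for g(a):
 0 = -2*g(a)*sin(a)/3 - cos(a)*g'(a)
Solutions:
 g(a) = C1*cos(a)^(2/3)


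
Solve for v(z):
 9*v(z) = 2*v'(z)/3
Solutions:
 v(z) = C1*exp(27*z/2)


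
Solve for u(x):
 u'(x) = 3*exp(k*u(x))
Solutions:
 u(x) = Piecewise((log(-1/(C1*k + 3*k*x))/k, Ne(k, 0)), (nan, True))
 u(x) = Piecewise((C1 + 3*x, Eq(k, 0)), (nan, True))


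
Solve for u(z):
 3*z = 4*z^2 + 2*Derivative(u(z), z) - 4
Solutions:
 u(z) = C1 - 2*z^3/3 + 3*z^2/4 + 2*z


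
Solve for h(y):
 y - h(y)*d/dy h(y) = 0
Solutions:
 h(y) = -sqrt(C1 + y^2)
 h(y) = sqrt(C1 + y^2)


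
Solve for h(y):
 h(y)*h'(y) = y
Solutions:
 h(y) = -sqrt(C1 + y^2)
 h(y) = sqrt(C1 + y^2)


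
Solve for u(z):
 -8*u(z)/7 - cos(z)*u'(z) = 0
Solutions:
 u(z) = C1*(sin(z) - 1)^(4/7)/(sin(z) + 1)^(4/7)


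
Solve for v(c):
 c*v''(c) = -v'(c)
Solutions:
 v(c) = C1 + C2*log(c)


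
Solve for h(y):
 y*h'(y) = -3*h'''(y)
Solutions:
 h(y) = C1 + Integral(C2*airyai(-3^(2/3)*y/3) + C3*airybi(-3^(2/3)*y/3), y)


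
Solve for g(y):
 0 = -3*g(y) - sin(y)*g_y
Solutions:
 g(y) = C1*(cos(y) + 1)^(3/2)/(cos(y) - 1)^(3/2)


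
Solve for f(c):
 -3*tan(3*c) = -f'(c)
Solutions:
 f(c) = C1 - log(cos(3*c))


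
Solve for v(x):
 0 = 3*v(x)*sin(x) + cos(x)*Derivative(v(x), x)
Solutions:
 v(x) = C1*cos(x)^3


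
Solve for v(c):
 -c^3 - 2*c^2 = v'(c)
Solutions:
 v(c) = C1 - c^4/4 - 2*c^3/3


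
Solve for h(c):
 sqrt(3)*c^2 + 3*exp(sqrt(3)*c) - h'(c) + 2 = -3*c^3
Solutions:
 h(c) = C1 + 3*c^4/4 + sqrt(3)*c^3/3 + 2*c + sqrt(3)*exp(sqrt(3)*c)


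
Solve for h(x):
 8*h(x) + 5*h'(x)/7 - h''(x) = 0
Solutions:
 h(x) = C1*exp(x*(5 - 3*sqrt(177))/14) + C2*exp(x*(5 + 3*sqrt(177))/14)


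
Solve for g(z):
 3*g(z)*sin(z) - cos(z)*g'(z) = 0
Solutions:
 g(z) = C1/cos(z)^3


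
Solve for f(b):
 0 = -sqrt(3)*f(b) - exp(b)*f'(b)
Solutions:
 f(b) = C1*exp(sqrt(3)*exp(-b))


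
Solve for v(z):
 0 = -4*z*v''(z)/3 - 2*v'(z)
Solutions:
 v(z) = C1 + C2/sqrt(z)


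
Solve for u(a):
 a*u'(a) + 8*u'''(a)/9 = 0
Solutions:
 u(a) = C1 + Integral(C2*airyai(-3^(2/3)*a/2) + C3*airybi(-3^(2/3)*a/2), a)


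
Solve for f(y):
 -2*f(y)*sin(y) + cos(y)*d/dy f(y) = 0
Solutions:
 f(y) = C1/cos(y)^2


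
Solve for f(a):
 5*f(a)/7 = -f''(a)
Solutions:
 f(a) = C1*sin(sqrt(35)*a/7) + C2*cos(sqrt(35)*a/7)


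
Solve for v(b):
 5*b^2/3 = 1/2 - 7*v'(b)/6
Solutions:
 v(b) = C1 - 10*b^3/21 + 3*b/7


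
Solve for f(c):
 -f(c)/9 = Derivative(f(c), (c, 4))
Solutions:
 f(c) = (C1*sin(sqrt(6)*c/6) + C2*cos(sqrt(6)*c/6))*exp(-sqrt(6)*c/6) + (C3*sin(sqrt(6)*c/6) + C4*cos(sqrt(6)*c/6))*exp(sqrt(6)*c/6)


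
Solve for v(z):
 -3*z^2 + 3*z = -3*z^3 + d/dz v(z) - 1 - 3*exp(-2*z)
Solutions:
 v(z) = C1 + 3*z^4/4 - z^3 + 3*z^2/2 + z - 3*exp(-2*z)/2


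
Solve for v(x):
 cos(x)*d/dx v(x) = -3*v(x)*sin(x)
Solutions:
 v(x) = C1*cos(x)^3


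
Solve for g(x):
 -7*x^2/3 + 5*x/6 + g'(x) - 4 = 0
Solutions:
 g(x) = C1 + 7*x^3/9 - 5*x^2/12 + 4*x


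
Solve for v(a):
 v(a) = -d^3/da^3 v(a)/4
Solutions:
 v(a) = C3*exp(-2^(2/3)*a) + (C1*sin(2^(2/3)*sqrt(3)*a/2) + C2*cos(2^(2/3)*sqrt(3)*a/2))*exp(2^(2/3)*a/2)


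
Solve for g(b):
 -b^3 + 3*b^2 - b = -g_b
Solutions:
 g(b) = C1 + b^4/4 - b^3 + b^2/2


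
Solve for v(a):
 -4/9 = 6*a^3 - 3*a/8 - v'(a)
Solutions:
 v(a) = C1 + 3*a^4/2 - 3*a^2/16 + 4*a/9


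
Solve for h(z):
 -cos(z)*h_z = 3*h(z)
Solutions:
 h(z) = C1*(sin(z) - 1)^(3/2)/(sin(z) + 1)^(3/2)


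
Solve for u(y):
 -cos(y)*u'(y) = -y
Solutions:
 u(y) = C1 + Integral(y/cos(y), y)


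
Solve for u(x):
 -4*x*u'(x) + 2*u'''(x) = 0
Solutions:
 u(x) = C1 + Integral(C2*airyai(2^(1/3)*x) + C3*airybi(2^(1/3)*x), x)


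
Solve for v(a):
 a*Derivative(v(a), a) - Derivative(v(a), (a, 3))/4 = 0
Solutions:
 v(a) = C1 + Integral(C2*airyai(2^(2/3)*a) + C3*airybi(2^(2/3)*a), a)


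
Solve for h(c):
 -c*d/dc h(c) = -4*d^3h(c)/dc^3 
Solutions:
 h(c) = C1 + Integral(C2*airyai(2^(1/3)*c/2) + C3*airybi(2^(1/3)*c/2), c)


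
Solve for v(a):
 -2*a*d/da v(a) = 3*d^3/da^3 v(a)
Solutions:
 v(a) = C1 + Integral(C2*airyai(-2^(1/3)*3^(2/3)*a/3) + C3*airybi(-2^(1/3)*3^(2/3)*a/3), a)


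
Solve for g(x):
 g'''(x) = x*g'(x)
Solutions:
 g(x) = C1 + Integral(C2*airyai(x) + C3*airybi(x), x)


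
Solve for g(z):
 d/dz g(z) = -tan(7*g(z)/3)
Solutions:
 g(z) = -3*asin(C1*exp(-7*z/3))/7 + 3*pi/7
 g(z) = 3*asin(C1*exp(-7*z/3))/7


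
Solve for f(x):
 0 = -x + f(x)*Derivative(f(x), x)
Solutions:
 f(x) = -sqrt(C1 + x^2)
 f(x) = sqrt(C1 + x^2)


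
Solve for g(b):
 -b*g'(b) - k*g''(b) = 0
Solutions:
 g(b) = C1 + C2*sqrt(k)*erf(sqrt(2)*b*sqrt(1/k)/2)


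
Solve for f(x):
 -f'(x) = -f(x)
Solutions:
 f(x) = C1*exp(x)


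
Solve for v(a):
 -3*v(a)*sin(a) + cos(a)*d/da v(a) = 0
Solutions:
 v(a) = C1/cos(a)^3


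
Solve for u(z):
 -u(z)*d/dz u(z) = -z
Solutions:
 u(z) = -sqrt(C1 + z^2)
 u(z) = sqrt(C1 + z^2)


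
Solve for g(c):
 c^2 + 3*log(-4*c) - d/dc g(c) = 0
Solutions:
 g(c) = C1 + c^3/3 + 3*c*log(-c) + 3*c*(-1 + 2*log(2))


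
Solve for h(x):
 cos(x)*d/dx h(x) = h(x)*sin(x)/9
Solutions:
 h(x) = C1/cos(x)^(1/9)


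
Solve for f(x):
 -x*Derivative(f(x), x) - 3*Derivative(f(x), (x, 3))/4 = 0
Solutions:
 f(x) = C1 + Integral(C2*airyai(-6^(2/3)*x/3) + C3*airybi(-6^(2/3)*x/3), x)


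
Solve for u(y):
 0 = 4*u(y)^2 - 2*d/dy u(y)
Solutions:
 u(y) = -1/(C1 + 2*y)


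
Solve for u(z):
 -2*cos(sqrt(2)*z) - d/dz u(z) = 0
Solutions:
 u(z) = C1 - sqrt(2)*sin(sqrt(2)*z)


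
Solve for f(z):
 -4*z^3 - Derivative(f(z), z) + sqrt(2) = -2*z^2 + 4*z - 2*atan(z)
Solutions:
 f(z) = C1 - z^4 + 2*z^3/3 - 2*z^2 + 2*z*atan(z) + sqrt(2)*z - log(z^2 + 1)


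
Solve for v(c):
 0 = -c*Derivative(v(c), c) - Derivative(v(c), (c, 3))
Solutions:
 v(c) = C1 + Integral(C2*airyai(-c) + C3*airybi(-c), c)


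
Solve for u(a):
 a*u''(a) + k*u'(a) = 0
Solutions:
 u(a) = C1 + a^(1 - re(k))*(C2*sin(log(a)*Abs(im(k))) + C3*cos(log(a)*im(k)))


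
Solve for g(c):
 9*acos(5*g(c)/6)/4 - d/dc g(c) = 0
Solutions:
 Integral(1/acos(5*_y/6), (_y, g(c))) = C1 + 9*c/4


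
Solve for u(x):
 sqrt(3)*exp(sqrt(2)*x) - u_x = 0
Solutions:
 u(x) = C1 + sqrt(6)*exp(sqrt(2)*x)/2


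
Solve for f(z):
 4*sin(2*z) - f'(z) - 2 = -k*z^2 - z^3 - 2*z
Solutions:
 f(z) = C1 + k*z^3/3 + z^4/4 + z^2 - 2*z - 2*cos(2*z)


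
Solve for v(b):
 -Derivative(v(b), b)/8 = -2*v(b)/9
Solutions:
 v(b) = C1*exp(16*b/9)


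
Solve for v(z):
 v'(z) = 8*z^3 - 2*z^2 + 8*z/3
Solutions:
 v(z) = C1 + 2*z^4 - 2*z^3/3 + 4*z^2/3


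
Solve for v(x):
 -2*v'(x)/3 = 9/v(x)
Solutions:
 v(x) = -sqrt(C1 - 27*x)
 v(x) = sqrt(C1 - 27*x)


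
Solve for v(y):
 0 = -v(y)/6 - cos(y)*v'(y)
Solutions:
 v(y) = C1*(sin(y) - 1)^(1/12)/(sin(y) + 1)^(1/12)


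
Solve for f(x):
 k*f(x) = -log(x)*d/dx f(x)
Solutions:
 f(x) = C1*exp(-k*li(x))


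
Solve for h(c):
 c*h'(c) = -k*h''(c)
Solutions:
 h(c) = C1 + C2*sqrt(k)*erf(sqrt(2)*c*sqrt(1/k)/2)


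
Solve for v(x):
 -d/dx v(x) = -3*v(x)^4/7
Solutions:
 v(x) = 7^(1/3)*(-1/(C1 + 9*x))^(1/3)
 v(x) = 7^(1/3)*(-1/(C1 + 3*x))^(1/3)*(-3^(2/3) - 3*3^(1/6)*I)/6
 v(x) = 7^(1/3)*(-1/(C1 + 3*x))^(1/3)*(-3^(2/3) + 3*3^(1/6)*I)/6


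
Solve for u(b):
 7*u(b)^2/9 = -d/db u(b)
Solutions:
 u(b) = 9/(C1 + 7*b)


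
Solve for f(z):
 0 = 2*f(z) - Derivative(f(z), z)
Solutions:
 f(z) = C1*exp(2*z)


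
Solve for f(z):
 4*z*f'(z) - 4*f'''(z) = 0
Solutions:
 f(z) = C1 + Integral(C2*airyai(z) + C3*airybi(z), z)


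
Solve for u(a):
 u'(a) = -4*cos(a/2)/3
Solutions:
 u(a) = C1 - 8*sin(a/2)/3


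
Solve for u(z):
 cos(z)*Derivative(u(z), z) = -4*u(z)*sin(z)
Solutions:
 u(z) = C1*cos(z)^4


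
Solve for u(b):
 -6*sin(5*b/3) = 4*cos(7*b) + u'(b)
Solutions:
 u(b) = C1 - 4*sin(7*b)/7 + 18*cos(5*b/3)/5


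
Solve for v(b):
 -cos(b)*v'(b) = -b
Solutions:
 v(b) = C1 + Integral(b/cos(b), b)


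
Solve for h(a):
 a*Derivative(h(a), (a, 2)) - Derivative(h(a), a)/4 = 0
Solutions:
 h(a) = C1 + C2*a^(5/4)


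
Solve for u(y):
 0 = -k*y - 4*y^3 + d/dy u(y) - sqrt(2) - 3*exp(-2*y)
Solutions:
 u(y) = C1 + k*y^2/2 + y^4 + sqrt(2)*y - 3*exp(-2*y)/2


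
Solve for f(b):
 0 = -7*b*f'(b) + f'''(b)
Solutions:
 f(b) = C1 + Integral(C2*airyai(7^(1/3)*b) + C3*airybi(7^(1/3)*b), b)


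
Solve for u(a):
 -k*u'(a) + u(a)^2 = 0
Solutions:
 u(a) = -k/(C1*k + a)


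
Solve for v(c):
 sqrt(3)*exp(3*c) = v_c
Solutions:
 v(c) = C1 + sqrt(3)*exp(3*c)/3


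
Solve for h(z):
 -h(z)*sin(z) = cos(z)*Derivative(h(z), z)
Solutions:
 h(z) = C1*cos(z)


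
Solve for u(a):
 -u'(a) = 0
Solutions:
 u(a) = C1


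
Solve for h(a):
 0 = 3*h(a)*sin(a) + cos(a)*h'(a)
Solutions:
 h(a) = C1*cos(a)^3


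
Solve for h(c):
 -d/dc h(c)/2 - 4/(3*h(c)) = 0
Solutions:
 h(c) = -sqrt(C1 - 48*c)/3
 h(c) = sqrt(C1 - 48*c)/3


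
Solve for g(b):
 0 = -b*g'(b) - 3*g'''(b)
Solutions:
 g(b) = C1 + Integral(C2*airyai(-3^(2/3)*b/3) + C3*airybi(-3^(2/3)*b/3), b)


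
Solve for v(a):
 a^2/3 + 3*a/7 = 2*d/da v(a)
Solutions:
 v(a) = C1 + a^3/18 + 3*a^2/28


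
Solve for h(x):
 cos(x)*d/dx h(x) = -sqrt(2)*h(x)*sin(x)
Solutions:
 h(x) = C1*cos(x)^(sqrt(2))


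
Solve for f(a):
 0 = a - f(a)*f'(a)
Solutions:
 f(a) = -sqrt(C1 + a^2)
 f(a) = sqrt(C1 + a^2)


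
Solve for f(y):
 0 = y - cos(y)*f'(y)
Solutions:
 f(y) = C1 + Integral(y/cos(y), y)


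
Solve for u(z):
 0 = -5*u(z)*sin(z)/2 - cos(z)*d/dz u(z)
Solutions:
 u(z) = C1*cos(z)^(5/2)


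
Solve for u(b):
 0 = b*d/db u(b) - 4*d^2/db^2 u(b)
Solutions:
 u(b) = C1 + C2*erfi(sqrt(2)*b/4)


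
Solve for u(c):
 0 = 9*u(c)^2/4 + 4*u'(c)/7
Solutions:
 u(c) = 16/(C1 + 63*c)


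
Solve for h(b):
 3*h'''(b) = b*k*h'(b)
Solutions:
 h(b) = C1 + Integral(C2*airyai(3^(2/3)*b*k^(1/3)/3) + C3*airybi(3^(2/3)*b*k^(1/3)/3), b)


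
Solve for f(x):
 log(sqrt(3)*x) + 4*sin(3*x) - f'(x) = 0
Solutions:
 f(x) = C1 + x*log(x) - x + x*log(3)/2 - 4*cos(3*x)/3


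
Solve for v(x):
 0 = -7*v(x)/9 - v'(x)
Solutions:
 v(x) = C1*exp(-7*x/9)


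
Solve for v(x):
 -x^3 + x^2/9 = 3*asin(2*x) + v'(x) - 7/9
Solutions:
 v(x) = C1 - x^4/4 + x^3/27 - 3*x*asin(2*x) + 7*x/9 - 3*sqrt(1 - 4*x^2)/2


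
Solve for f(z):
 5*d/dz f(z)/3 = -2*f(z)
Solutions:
 f(z) = C1*exp(-6*z/5)


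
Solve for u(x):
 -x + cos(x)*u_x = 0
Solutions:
 u(x) = C1 + Integral(x/cos(x), x)


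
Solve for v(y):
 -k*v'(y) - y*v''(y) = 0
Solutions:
 v(y) = C1 + y^(1 - re(k))*(C2*sin(log(y)*Abs(im(k))) + C3*cos(log(y)*im(k)))


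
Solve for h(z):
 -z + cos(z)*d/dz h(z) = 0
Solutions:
 h(z) = C1 + Integral(z/cos(z), z)


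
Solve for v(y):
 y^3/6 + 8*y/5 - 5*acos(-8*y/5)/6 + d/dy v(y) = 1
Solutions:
 v(y) = C1 - y^4/24 - 4*y^2/5 + 5*y*acos(-8*y/5)/6 + y + 5*sqrt(25 - 64*y^2)/48


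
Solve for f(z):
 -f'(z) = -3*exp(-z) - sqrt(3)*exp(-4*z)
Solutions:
 f(z) = C1 - 3*exp(-z) - sqrt(3)*exp(-4*z)/4


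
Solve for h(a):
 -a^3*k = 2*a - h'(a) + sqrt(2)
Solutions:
 h(a) = C1 + a^4*k/4 + a^2 + sqrt(2)*a


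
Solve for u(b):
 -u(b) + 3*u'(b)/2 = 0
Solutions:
 u(b) = C1*exp(2*b/3)


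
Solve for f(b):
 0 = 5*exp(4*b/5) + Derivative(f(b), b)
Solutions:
 f(b) = C1 - 25*exp(4*b/5)/4


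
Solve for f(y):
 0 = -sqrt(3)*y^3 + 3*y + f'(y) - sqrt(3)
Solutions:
 f(y) = C1 + sqrt(3)*y^4/4 - 3*y^2/2 + sqrt(3)*y


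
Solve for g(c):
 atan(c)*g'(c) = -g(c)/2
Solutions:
 g(c) = C1*exp(-Integral(1/atan(c), c)/2)


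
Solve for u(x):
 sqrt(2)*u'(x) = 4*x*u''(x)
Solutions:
 u(x) = C1 + C2*x^(sqrt(2)/4 + 1)


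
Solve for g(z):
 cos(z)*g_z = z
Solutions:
 g(z) = C1 + Integral(z/cos(z), z)


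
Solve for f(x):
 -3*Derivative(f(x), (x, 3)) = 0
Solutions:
 f(x) = C1 + C2*x + C3*x^2


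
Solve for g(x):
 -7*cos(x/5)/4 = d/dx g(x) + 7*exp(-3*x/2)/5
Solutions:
 g(x) = C1 - 35*sin(x/5)/4 + 14*exp(-3*x/2)/15


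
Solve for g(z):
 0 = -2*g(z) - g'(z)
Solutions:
 g(z) = C1*exp(-2*z)


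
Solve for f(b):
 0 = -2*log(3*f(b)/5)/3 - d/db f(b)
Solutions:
 3*Integral(1/(log(_y) - log(5) + log(3)), (_y, f(b)))/2 = C1 - b


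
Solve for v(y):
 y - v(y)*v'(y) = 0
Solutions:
 v(y) = -sqrt(C1 + y^2)
 v(y) = sqrt(C1 + y^2)


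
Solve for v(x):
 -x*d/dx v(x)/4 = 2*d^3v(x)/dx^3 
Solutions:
 v(x) = C1 + Integral(C2*airyai(-x/2) + C3*airybi(-x/2), x)


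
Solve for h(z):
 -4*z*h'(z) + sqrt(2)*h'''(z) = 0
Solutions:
 h(z) = C1 + Integral(C2*airyai(sqrt(2)*z) + C3*airybi(sqrt(2)*z), z)


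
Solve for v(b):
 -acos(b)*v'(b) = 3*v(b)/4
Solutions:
 v(b) = C1*exp(-3*Integral(1/acos(b), b)/4)


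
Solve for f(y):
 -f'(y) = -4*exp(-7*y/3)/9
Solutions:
 f(y) = C1 - 4*exp(-7*y/3)/21


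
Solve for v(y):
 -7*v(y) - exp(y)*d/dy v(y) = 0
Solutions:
 v(y) = C1*exp(7*exp(-y))


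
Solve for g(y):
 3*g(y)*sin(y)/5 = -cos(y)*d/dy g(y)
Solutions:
 g(y) = C1*cos(y)^(3/5)


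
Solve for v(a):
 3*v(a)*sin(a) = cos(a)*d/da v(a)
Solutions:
 v(a) = C1/cos(a)^3


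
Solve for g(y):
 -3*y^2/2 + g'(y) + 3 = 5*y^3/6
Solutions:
 g(y) = C1 + 5*y^4/24 + y^3/2 - 3*y


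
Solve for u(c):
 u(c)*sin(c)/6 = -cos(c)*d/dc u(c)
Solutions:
 u(c) = C1*cos(c)^(1/6)


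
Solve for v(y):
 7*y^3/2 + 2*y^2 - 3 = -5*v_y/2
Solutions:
 v(y) = C1 - 7*y^4/20 - 4*y^3/15 + 6*y/5
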